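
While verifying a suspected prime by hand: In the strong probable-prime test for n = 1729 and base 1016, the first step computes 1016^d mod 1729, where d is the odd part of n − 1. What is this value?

n − 1 = 1728 = 2^6 · 27, so s = 6 and d = 27.
Repeated squaring mod 1729: 1016^1 ≡ 1016, 1016^2 ≡ 43, 1016^4 ≡ 120, 1016^8 ≡ 568, 1016^16 ≡ 1030.
27 = 16 + 8 + 2 + 1, so 1016^27 ≡ 1030·568·43·1016 ≡ 1464 (mod 1729).

1464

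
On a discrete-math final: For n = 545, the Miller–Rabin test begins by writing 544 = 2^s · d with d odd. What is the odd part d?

17

Halving: 544 → 272 → 136 → 68 → 34 → 17; 17 is odd.
So 544 = 2^5 · 17.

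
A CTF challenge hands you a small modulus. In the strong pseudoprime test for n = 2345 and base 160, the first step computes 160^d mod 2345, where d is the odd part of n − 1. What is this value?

n − 1 = 2344 = 2^3 · 293, so s = 3 and d = 293.
160^293 mod 2345 = 1595.

1595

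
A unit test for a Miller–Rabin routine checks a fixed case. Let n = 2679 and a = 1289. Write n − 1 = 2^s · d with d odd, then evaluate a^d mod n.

n − 1 = 2678 = 2^1 · 1339, so s = 1 and d = 1339.
1289^1339 mod 2679 = 1556.

1556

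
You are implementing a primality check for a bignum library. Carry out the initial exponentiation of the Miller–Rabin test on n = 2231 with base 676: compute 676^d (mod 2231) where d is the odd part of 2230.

n − 1 = 2230 = 2^1 · 1115, so s = 1 and d = 1115.
676^1115 mod 2231 = 1915.

1915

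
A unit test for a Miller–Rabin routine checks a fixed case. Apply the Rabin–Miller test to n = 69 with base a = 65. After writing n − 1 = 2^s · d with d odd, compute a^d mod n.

44

n − 1 = 68 = 2^2 · 17, so s = 2 and d = 17.
65^17 mod 69 = 44.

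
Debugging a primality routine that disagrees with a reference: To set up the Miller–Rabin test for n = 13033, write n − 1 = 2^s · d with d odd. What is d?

Halving: 13032 → 6516 → 3258 → 1629; 1629 is odd.
So 13032 = 2^3 · 1629.

1629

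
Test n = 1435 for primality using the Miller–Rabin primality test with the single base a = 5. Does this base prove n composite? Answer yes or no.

n − 1 = 1434 = 2^1 · 717, so s = 1 and d = 717.
Repeated squaring mod 1435: 5^1 ≡ 5, 5^2 ≡ 25, 5^4 ≡ 625, 5^8 ≡ 305, 5^16 ≡ 1185, 5^32 ≡ 795, 5^64 ≡ 625, 5^128 ≡ 305, 5^256 ≡ 1185, 5^512 ≡ 795.
717 = 512 + 128 + 64 + 8 + 4 + 1, so 5^717 ≡ 795·305·625·305·625·5 ≡ 1210 (mod 1435).
x_0 = 5^717 mod 1435 = 1210.
x_0 ∉ {1, 1434} and s = 1, so 5 is a Miller–Rabin witness and 1435 is composite.

yes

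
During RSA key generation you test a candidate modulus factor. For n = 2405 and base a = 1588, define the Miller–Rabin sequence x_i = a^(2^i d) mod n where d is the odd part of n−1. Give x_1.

n − 1 = 2404 = 2^2 · 601, so s = 2 and d = 601.
Repeated squaring mod 2405: 1588^1 ≡ 1588, 1588^2 ≡ 1304, 1588^4 ≡ 81, 1588^8 ≡ 1751, 1588^16 ≡ 2031, 1588^32 ≡ 386, 1588^64 ≡ 2291, 1588^128 ≡ 971, 1588^256 ≡ 81, 1588^512 ≡ 1751.
601 = 512 + 64 + 16 + 8 + 1, so 1588^601 ≡ 1751·2291·2031·1751·1588 ≡ 1328 (mod 2405).
x_0 = 1328.
x_1 = 1328^2 mod 2405 = 719.

719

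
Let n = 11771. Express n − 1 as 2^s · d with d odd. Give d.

Halving: 11770 → 5885; 5885 is odd.
So 11770 = 2^1 · 5885.

5885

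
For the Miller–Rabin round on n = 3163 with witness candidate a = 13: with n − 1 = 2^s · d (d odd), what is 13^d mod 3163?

1

n − 1 = 3162 = 2^1 · 1581, so s = 1 and d = 1581.
13^1581 mod 3163 = 1.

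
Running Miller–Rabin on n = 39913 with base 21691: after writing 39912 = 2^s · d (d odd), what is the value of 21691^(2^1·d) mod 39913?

n − 1 = 39912 = 2^3 · 4989, so s = 3 and d = 4989.
x_0 = 21691^4989 mod 39913 = 34344.
x_1 = 34344^2 mod 39913 = 1360.

1360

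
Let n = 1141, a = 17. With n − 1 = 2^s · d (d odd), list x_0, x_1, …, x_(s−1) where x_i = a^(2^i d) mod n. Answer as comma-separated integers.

125, 792

n − 1 = 1140 = 2^2 · 285, so s = 2 and d = 285.
x_0 = 17^285 mod 1141 = 125.
x_1 = 125^2 mod 1141 = 792.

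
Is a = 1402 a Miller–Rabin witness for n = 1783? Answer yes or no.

no

n − 1 = 1782 = 2^1 · 891, so s = 1 and d = 891.
Repeated squaring mod 1783: 1402^1 ≡ 1402, 1402^2 ≡ 738, 1402^4 ≡ 829, 1402^8 ≡ 786, 1402^16 ≡ 878, 1402^32 ≡ 628, 1402^64 ≡ 341, 1402^128 ≡ 386, 1402^256 ≡ 1007, 1402^512 ≡ 1305.
891 = 512 + 256 + 64 + 32 + 16 + 8 + 2 + 1, so 1402^891 ≡ 1305·1007·341·628·878·786·738·1402 ≡ 1 (mod 1783).
x_0 = 1402^891 mod 1783 = 1.
x_0 = 1, so 1402 is not a witness.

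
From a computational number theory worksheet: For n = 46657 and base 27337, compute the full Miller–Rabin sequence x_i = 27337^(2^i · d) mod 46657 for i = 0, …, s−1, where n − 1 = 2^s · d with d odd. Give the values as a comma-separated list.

40139, 26454, 5773, 14431, 23570, 1

n − 1 = 46656 = 2^6 · 729, so s = 6 and d = 729.
x_0 = 27337^729 mod 46657 = 40139.
x_1 = 40139^2 mod 46657 = 26454.
x_2 = 26454^2 mod 46657 = 5773.
x_3 = 5773^2 mod 46657 = 14431.
x_4 = 14431^2 mod 46657 = 23570.
x_5 = 23570^2 mod 46657 = 1.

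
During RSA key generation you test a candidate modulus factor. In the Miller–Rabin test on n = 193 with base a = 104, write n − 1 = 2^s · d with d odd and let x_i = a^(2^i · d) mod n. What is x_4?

81

n − 1 = 192 = 2^6 · 3, so s = 6 and d = 3.
x_0 = 104^3 mod 193 = 60.
x_1 = 60^2 mod 193 = 126.
x_2 = 126^2 mod 193 = 50.
x_3 = 50^2 mod 193 = 184.
x_4 = 184^2 mod 193 = 81.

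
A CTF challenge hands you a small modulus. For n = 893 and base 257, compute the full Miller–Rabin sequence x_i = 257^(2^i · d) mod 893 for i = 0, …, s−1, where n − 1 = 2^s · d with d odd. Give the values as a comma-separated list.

604, 472

n − 1 = 892 = 2^2 · 223, so s = 2 and d = 223.
x_0 = 257^223 mod 893 = 604.
x_1 = 604^2 mod 893 = 472.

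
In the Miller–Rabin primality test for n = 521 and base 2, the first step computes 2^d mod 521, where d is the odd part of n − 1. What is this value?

n − 1 = 520 = 2^3 · 65, so s = 3 and d = 65.
2^65 mod 521 = 286.

286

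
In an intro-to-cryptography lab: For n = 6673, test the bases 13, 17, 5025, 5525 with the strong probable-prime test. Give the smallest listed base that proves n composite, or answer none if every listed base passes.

none

n − 1 = 6672 = 2^4 · 417, so s = 4 and d = 417.
Base 13: x_0 = 13^417 mod 6673 = 4236. x_0 is neither 1 nor 6672, so continue squaring. x_1 = 4236^2 mod 6673 = 6672. x_1 ≡ −1, so 13 is not a witness.
Base 17: x_0 = 17^417 mod 6673 = 4536. x_0 is neither 1 nor 6672, so continue squaring. x_1 = 4536^2 mod 6673 = 2437. x_2 = 2437^2 mod 6673 = 6672. x_2 ≡ −1, so 17 is not a witness.
Base 5025: x_0 = 5025^417 mod 6673 = 4236. x_0 is neither 1 nor 6672, so continue squaring. x_1 = 4236^2 mod 6673 = 6672. x_1 ≡ −1, so 5025 is not a witness.
Base 5525: x_0 = 5525^417 mod 6673 = 4236. x_0 is neither 1 nor 6672, so continue squaring. x_1 = 4236^2 mod 6673 = 6672. x_1 ≡ −1, so 5525 is not a witness.
No listed base is a witness for 6673.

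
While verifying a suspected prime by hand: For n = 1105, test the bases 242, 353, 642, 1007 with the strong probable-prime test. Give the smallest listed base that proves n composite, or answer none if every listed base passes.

none

n − 1 = 1104 = 2^4 · 69, so s = 4 and d = 69.
Base 242: x_0 = 242^69 mod 1105 = 242. x_0 is neither 1 nor 1104, so continue squaring. x_1 = 242^2 mod 1105 = 1104. x_1 ≡ −1, so 242 is not a witness.
Base 353: x_0 = 353^69 mod 1105 = 863. x_0 is neither 1 nor 1104, so continue squaring. x_1 = 863^2 mod 1105 = 1104. x_1 ≡ −1, so 353 is not a witness.
Base 642: x_0 = 642^69 mod 1105 = 642. x_0 is neither 1 nor 1104, so continue squaring. x_1 = 642^2 mod 1105 = 1104. x_1 ≡ −1, so 642 is not a witness.
Base 1007: x_0 = 1007^69 mod 1105 = 837. x_0 is neither 1 nor 1104, so continue squaring. x_1 = 837^2 mod 1105 = 1104. x_1 ≡ −1, so 1007 is not a witness.
No listed base is a witness for 1105.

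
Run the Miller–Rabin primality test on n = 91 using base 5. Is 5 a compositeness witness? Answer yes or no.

yes

n − 1 = 90 = 2^1 · 45, so s = 1 and d = 45.
x_0 = 5^45 mod 91 = 83.
x_0 ∉ {1, 90} and s = 1, so 5 is a Miller–Rabin witness and 91 is composite.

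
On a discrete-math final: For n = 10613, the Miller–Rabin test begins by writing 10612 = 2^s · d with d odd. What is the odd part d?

2653

Halving: 10612 → 5306 → 2653; 2653 is odd.
So 10612 = 2^2 · 2653.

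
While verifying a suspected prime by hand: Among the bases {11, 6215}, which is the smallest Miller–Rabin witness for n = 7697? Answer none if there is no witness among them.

11

n − 1 = 7696 = 2^4 · 481, so s = 4 and d = 481.
Base 11: x_0 = 11^481 mod 7697 = 6380. x_0 is neither 1 nor 7696, so continue squaring. x_1 = 6380^2 mod 7697 = 2664. x_2 = 2664^2 mod 7697 = 262. x_3 = 262^2 mod 7697 = 7068. Reached i = s−1 = 3 without hitting −1: 11 is a Miller–Rabin witness and 7697 is composite.
Base 6215: x_0 = 6215^481 mod 7697 = 6460. x_0 is neither 1 nor 7696, so continue squaring. x_1 = 6460^2 mod 7697 = 6163. x_2 = 6163^2 mod 7697 = 5571. x_3 = 5571^2 mod 7697 = 1737. Reached i = s−1 = 3 without hitting −1: 6215 is a Miller–Rabin witness and 7697 is composite.
The smallest witness among the given bases is 11.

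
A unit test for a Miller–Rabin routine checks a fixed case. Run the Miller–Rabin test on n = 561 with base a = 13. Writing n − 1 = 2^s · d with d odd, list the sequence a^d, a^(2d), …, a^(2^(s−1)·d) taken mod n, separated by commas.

n − 1 = 560 = 2^4 · 35, so s = 4 and d = 35.
x_0 = 13^35 mod 561 = 208.
x_1 = 208^2 mod 561 = 67.
x_2 = 67^2 mod 561 = 1.
x_3 = 1^2 mod 561 = 1.

208, 67, 1, 1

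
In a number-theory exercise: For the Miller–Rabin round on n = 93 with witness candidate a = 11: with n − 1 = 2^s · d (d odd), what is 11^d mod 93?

n − 1 = 92 = 2^2 · 23, so s = 2 and d = 23.
11^23 mod 93 = 74.

74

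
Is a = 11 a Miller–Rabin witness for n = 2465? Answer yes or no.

yes

n − 1 = 2464 = 2^5 · 77, so s = 5 and d = 77.
x_0 = 11^77 mod 2465 = 1061.
x_0 is neither 1 nor 2464, so continue squaring.
x_1 = 1061^2 mod 2465 = 1681.
x_2 = 1681^2 mod 2465 = 871.
x_3 = 871^2 mod 2465 = 1886.
x_4 = 1886^2 mod 2465 = 1.
x_4 = 1 but x_3 ≠ ±1, a nontrivial square root of 1 — 11 is a witness and 2465 is composite.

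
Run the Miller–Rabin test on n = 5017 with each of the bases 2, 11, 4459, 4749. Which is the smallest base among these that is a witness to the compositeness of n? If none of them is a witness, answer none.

n − 1 = 5016 = 2^3 · 627, so s = 3 and d = 627.
Base 2: x_0 = 2^627 mod 5017 = 4281. x_0 is neither 1 nor 5016, so continue squaring. x_1 = 4281^2 mod 5017 = 4877. x_2 = 4877^2 mod 5017 = 4549. Reached i = s−1 = 2 without hitting −1: 2 is a Miller–Rabin witness and 5017 is composite.
Base 11: x_0 = 11^627 mod 5017 = 3345. x_0 is neither 1 nor 5016, so continue squaring. x_1 = 3345^2 mod 5017 = 1115. x_2 = 1115^2 mod 5017 = 4026. Reached i = s−1 = 2 without hitting −1: 11 is a Miller–Rabin witness and 5017 is composite.
Base 4459: x_0 = 4459^627 mod 5017 = 847. x_0 is neither 1 nor 5016, so continue squaring. x_1 = 847^2 mod 5017 = 4995. x_2 = 4995^2 mod 5017 = 484. Reached i = s−1 = 2 without hitting −1: 4459 is a Miller–Rabin witness and 5017 is composite.
Base 4749: x_0 = 4749^627 mod 5017 = 1630. x_0 is neither 1 nor 5016, so continue squaring. x_1 = 1630^2 mod 5017 = 2907. x_2 = 2907^2 mod 5017 = 2021. Reached i = s−1 = 2 without hitting −1: 4749 is a Miller–Rabin witness and 5017 is composite.
The smallest witness among the given bases is 2.

2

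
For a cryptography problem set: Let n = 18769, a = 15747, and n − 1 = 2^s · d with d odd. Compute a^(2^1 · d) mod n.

2602

n − 1 = 18768 = 2^4 · 1173, so s = 4 and d = 1173.
x_0 = 15747^1173 mod 18769 = 13389.
x_1 = 13389^2 mod 18769 = 2602.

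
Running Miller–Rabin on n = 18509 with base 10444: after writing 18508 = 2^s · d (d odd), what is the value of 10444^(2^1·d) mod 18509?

9728

n − 1 = 18508 = 2^2 · 4627, so s = 2 and d = 4627.
x_0 = 10444^4627 mod 18509 = 17523.
x_1 = 17523^2 mod 18509 = 9728.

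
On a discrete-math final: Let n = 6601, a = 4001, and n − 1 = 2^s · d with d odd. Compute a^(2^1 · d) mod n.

n − 1 = 6600 = 2^3 · 825, so s = 3 and d = 825.
Repeated squaring mod 6601: 4001^1 ≡ 4001, 4001^2 ≡ 576, 4001^4 ≡ 1726, 4001^8 ≡ 2025, 4001^16 ≡ 1404, 4001^32 ≡ 4118, 4001^64 ≡ 6556, 4001^128 ≡ 2025, 4001^256 ≡ 1404, 4001^512 ≡ 4118.
825 = 512 + 256 + 32 + 16 + 8 + 1, so 4001^825 ≡ 4118·1404·4118·1404·2025·4001 ≡ 1954 (mod 6601).
x_0 = 1954.
x_1 = 1954^2 mod 6601 = 2738.

2738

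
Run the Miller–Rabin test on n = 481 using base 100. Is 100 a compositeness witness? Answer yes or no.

n − 1 = 480 = 2^5 · 15, so s = 5 and d = 15.
x_0 = 100^15 mod 481 = 1.
x_0 = 1, so 100 is not a witness.

no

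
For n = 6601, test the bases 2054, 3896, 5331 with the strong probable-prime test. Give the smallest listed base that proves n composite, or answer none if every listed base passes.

n − 1 = 6600 = 2^3 · 825, so s = 3 and d = 825.
Base 2054: x_0 = 2054^825 mod 6601 = 6600. x_0 = 6600 ≡ −1, so 2054 is not a witness.
Base 3896: x_0 = 3896^825 mod 6601 = 1. x_0 = 1, so 3896 is not a witness.
Base 5331: x_0 = 5331^825 mod 6601 = 1. x_0 = 1, so 5331 is not a witness.
No listed base is a witness for 6601.

none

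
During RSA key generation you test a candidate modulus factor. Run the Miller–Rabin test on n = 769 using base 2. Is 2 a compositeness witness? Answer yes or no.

no

n − 1 = 768 = 2^8 · 3, so s = 8 and d = 3.
x_0 = 2^3 mod 769 = 8.
x_0 is neither 1 nor 768, so continue squaring.
x_1 = 8^2 mod 769 = 64.
x_2 = 64^2 mod 769 = 251.
x_3 = 251^2 mod 769 = 712.
x_4 = 712^2 mod 769 = 173.
x_5 = 173^2 mod 769 = 707.
x_6 = 707^2 mod 769 = 768.
x_6 ≡ −1, so 2 is not a witness.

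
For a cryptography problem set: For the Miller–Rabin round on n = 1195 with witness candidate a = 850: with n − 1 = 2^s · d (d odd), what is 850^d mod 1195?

n − 1 = 1194 = 2^1 · 597, so s = 1 and d = 597.
850^597 mod 1195 = 720.

720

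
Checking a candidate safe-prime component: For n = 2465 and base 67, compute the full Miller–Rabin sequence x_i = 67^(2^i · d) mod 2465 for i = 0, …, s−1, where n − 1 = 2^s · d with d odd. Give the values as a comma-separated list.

492, 494, 1, 1, 1

n − 1 = 2464 = 2^5 · 77, so s = 5 and d = 77.
x_0 = 67^77 mod 2465 = 492.
x_1 = 492^2 mod 2465 = 494.
x_2 = 494^2 mod 2465 = 1.
x_3 = 1^2 mod 2465 = 1.
x_4 = 1^2 mod 2465 = 1.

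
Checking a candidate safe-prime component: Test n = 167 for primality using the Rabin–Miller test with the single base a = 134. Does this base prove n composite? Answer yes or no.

no

n − 1 = 166 = 2^1 · 83, so s = 1 and d = 83.
Repeated squaring mod 167: 134^1 ≡ 134, 134^2 ≡ 87, 134^4 ≡ 54, 134^8 ≡ 77, 134^16 ≡ 84, 134^32 ≡ 42, 134^64 ≡ 94.
83 = 64 + 16 + 2 + 1, so 134^83 ≡ 94·84·87·134 ≡ 166 (mod 167).
x_0 = 134^83 mod 167 = 166.
x_0 = 166 ≡ −1, so 134 is not a witness.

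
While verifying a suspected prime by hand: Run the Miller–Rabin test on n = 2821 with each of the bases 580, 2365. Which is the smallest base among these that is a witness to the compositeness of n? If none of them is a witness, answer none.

n − 1 = 2820 = 2^2 · 705, so s = 2 and d = 705.
Base 580: x_0 = 580^705 mod 2821 = 216. x_0 is neither 1 nor 2820, so continue squaring. x_1 = 216^2 mod 2821 = 1520. Reached i = s−1 = 1 without hitting −1: 580 is a Miller–Rabin witness and 2821 is composite.
Base 2365: x_0 = 2365^705 mod 2821 = 2729. x_0 is neither 1 nor 2820, so continue squaring. x_1 = 2729^2 mod 2821 = 1. x_1 = 1 but x_0 ≠ ±1, a nontrivial square root of 1 — 2365 is a witness and 2821 is composite.
The smallest witness among the given bases is 580.

580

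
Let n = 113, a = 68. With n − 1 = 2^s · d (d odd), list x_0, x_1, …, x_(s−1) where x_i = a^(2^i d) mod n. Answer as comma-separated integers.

n − 1 = 112 = 2^4 · 7, so s = 4 and d = 7.
x_0 = 68^7 mod 113 = 35.
x_1 = 35^2 mod 113 = 95.
x_2 = 95^2 mod 113 = 98.
x_3 = 98^2 mod 113 = 112.

35, 95, 98, 112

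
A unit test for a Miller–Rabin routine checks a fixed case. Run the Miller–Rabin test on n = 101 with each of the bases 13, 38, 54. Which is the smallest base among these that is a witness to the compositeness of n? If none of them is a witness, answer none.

n − 1 = 100 = 2^2 · 25, so s = 2 and d = 25.
Base 13: x_0 = 13^25 mod 101 = 100. x_0 = 100 ≡ −1, so 13 is not a witness.
Base 38: x_0 = 38^25 mod 101 = 10. x_0 is neither 1 nor 100, so continue squaring. x_1 = 10^2 mod 101 = 100. x_1 ≡ −1, so 38 is not a witness.
Base 54: x_0 = 54^25 mod 101 = 1. x_0 = 1, so 54 is not a witness.
No listed base is a witness for 101.

none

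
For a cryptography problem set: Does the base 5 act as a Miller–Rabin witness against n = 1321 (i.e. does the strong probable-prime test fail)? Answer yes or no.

no

n − 1 = 1320 = 2^3 · 165, so s = 3 and d = 165.
Repeated squaring mod 1321: 5^1 ≡ 5, 5^2 ≡ 25, 5^4 ≡ 625, 5^8 ≡ 930, 5^16 ≡ 966, 5^32 ≡ 530, 5^64 ≡ 848, 5^128 ≡ 480.
165 = 128 + 32 + 4 + 1, so 5^165 ≡ 480·530·625·5 ≡ 1064 (mod 1321).
x_0 = 5^165 mod 1321 = 1064.
x_0 is neither 1 nor 1320, so continue squaring.
x_1 = 1064^2 mod 1321 = 1320.
x_1 ≡ −1, so 5 is not a witness.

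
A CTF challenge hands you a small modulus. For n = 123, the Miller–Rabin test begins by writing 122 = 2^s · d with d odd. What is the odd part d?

Halving: 122 → 61; 61 is odd.
So 122 = 2^1 · 61.

61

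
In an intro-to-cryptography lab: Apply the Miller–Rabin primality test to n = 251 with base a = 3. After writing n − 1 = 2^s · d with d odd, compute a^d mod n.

1

n − 1 = 250 = 2^1 · 125, so s = 1 and d = 125.
Repeated squaring mod 251: 3^1 ≡ 3, 3^2 ≡ 9, 3^4 ≡ 81, 3^8 ≡ 35, 3^16 ≡ 221, 3^32 ≡ 147, 3^64 ≡ 23.
125 = 64 + 32 + 16 + 8 + 4 + 1, so 3^125 ≡ 23·147·221·35·81·3 ≡ 1 (mod 251).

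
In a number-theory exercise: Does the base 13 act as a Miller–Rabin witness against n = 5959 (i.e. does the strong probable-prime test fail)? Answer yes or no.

n − 1 = 5958 = 2^1 · 2979, so s = 1 and d = 2979.
x_0 = 13^2979 mod 5959 = 4163.
x_0 ∉ {1, 5958} and s = 1, so 13 is a Miller–Rabin witness and 5959 is composite.

yes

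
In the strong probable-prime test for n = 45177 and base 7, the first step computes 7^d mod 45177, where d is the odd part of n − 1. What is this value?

n − 1 = 45176 = 2^3 · 5647, so s = 3 and d = 5647.
7^5647 mod 45177 = 21049.

21049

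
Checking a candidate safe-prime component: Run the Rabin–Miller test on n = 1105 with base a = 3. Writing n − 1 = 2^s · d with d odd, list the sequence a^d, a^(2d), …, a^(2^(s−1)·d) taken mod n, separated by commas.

n − 1 = 1104 = 2^4 · 69, so s = 4 and d = 69.
x_0 = 3^69 mod 1105 = 1093.
x_1 = 1093^2 mod 1105 = 144.
x_2 = 144^2 mod 1105 = 846.
x_3 = 846^2 mod 1105 = 781.

1093, 144, 846, 781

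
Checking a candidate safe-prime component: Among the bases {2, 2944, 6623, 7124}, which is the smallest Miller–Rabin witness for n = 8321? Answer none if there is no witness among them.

n − 1 = 8320 = 2^7 · 65, so s = 7 and d = 65.
Base 2: x_0 = 2^65 mod 8321 = 8192. x_0 is neither 1 nor 8320, so continue squaring. x_1 = 8192^2 mod 8321 = 8320. x_1 ≡ −1, so 2 is not a witness.
Base 2944: x_0 = 2944^65 mod 8321 = 8320. x_0 = 8320 ≡ −1, so 2944 is not a witness.
Base 6623: x_0 = 6623^65 mod 8321 = 4581. x_0 is neither 1 nor 8320, so continue squaring. x_1 = 4581^2 mod 8321 = 8320. x_1 ≡ −1, so 6623 is not a witness.
Base 7124: x_0 = 7124^65 mod 8321 = 4581. x_0 is neither 1 nor 8320, so continue squaring. x_1 = 4581^2 mod 8321 = 8320. x_1 ≡ −1, so 7124 is not a witness.
No listed base is a witness for 8321.

none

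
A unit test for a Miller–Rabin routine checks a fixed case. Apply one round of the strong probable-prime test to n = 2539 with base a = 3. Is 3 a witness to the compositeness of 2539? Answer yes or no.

no

n − 1 = 2538 = 2^1 · 1269, so s = 1 and d = 1269.
Repeated squaring mod 2539: 3^1 ≡ 3, 3^2 ≡ 9, 3^4 ≡ 81, 3^8 ≡ 1483, 3^16 ≡ 515, 3^32 ≡ 1169, 3^64 ≡ 579, 3^128 ≡ 93, 3^256 ≡ 1032, 3^512 ≡ 1183, 3^1024 ≡ 500.
1269 = 1024 + 128 + 64 + 32 + 16 + 4 + 1, so 3^1269 ≡ 500·93·579·1169·515·81·3 ≡ 2538 (mod 2539).
x_0 = 3^1269 mod 2539 = 2538.
x_0 = 2538 ≡ −1, so 3 is not a witness.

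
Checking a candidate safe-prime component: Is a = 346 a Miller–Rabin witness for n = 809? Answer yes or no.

no

n − 1 = 808 = 2^3 · 101, so s = 3 and d = 101.
x_0 = 346^101 mod 809 = 318.
x_0 is neither 1 nor 808, so continue squaring.
x_1 = 318^2 mod 809 = 808.
x_1 ≡ −1, so 346 is not a witness.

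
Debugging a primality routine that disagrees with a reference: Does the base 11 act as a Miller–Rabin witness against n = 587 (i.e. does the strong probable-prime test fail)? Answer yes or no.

no

n − 1 = 586 = 2^1 · 293, so s = 1 and d = 293.
x_0 = 11^293 mod 587 = 586.
x_0 = 586 ≡ −1, so 11 is not a witness.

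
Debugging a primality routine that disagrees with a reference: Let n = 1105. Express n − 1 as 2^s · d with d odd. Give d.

69

Halving: 1104 → 552 → 276 → 138 → 69; 69 is odd.
So 1104 = 2^4 · 69.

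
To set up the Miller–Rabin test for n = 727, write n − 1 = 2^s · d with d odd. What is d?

Halving: 726 → 363; 363 is odd.
So 726 = 2^1 · 363.

363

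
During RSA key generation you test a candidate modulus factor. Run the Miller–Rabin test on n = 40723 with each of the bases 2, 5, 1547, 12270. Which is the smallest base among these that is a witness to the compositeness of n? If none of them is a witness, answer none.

n − 1 = 40722 = 2^1 · 20361, so s = 1 and d = 20361.
Base 2: x_0 = 2^20361 mod 40723 = 18847. x_0 ∉ {1, 40722} and s = 1, so 2 is a Miller–Rabin witness and 40723 is composite.
Base 5: x_0 = 5^20361 mod 40723 = 11545. x_0 ∉ {1, 40722} and s = 1, so 5 is a Miller–Rabin witness and 40723 is composite.
Base 1547: x_0 = 1547^20361 mod 40723 = 34544. x_0 ∉ {1, 40722} and s = 1, so 1547 is a Miller–Rabin witness and 40723 is composite.
Base 12270: x_0 = 12270^20361 mod 40723 = 1776. x_0 ∉ {1, 40722} and s = 1, so 12270 is a Miller–Rabin witness and 40723 is composite.
The smallest witness among the given bases is 2.

2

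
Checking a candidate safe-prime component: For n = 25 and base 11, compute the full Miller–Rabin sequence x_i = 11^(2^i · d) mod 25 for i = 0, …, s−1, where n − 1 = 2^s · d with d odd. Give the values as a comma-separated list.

n − 1 = 24 = 2^3 · 3, so s = 3 and d = 3.
x_0 = 11^3 mod 25 = 6.
x_1 = 6^2 mod 25 = 11.
x_2 = 11^2 mod 25 = 21.

6, 11, 21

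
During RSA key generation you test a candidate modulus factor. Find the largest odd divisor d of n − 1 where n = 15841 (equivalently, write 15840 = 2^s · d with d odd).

495

Halving: 15840 → 7920 → 3960 → 1980 → 990 → 495; 495 is odd.
So 15840 = 2^5 · 495.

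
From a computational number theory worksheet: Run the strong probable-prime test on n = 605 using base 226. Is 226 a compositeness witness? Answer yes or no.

yes

n − 1 = 604 = 2^2 · 151, so s = 2 and d = 151.
x_0 = 226^151 mod 605 = 61.
x_0 is neither 1 nor 604, so continue squaring.
x_1 = 61^2 mod 605 = 91.
Reached i = s−1 = 1 without hitting −1: 226 is a Miller–Rabin witness and 605 is composite.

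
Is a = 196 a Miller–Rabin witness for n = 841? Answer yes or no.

n − 1 = 840 = 2^3 · 105, so s = 3 and d = 105.
By repeated squaring, 196^105 ≡ 840 (mod 841).
x_0 = 196^105 mod 841 = 840.
x_0 = 840 ≡ −1, so 196 is not a witness.

no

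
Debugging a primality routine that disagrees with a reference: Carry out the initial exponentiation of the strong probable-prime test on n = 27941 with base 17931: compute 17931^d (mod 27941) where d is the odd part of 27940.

8165

n − 1 = 27940 = 2^2 · 6985, so s = 2 and d = 6985.
By repeated squaring, 17931^6985 ≡ 8165 (mod 27941).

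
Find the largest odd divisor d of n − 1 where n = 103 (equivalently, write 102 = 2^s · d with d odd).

51

Halving: 102 → 51; 51 is odd.
So 102 = 2^1 · 51.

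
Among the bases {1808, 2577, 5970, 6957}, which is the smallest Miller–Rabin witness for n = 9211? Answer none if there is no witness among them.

n − 1 = 9210 = 2^1 · 4605, so s = 1 and d = 4605.
Base 1808: x_0 = 1808^4605 mod 9211 = 9210. x_0 = 9210 ≡ −1, so 1808 is not a witness.
Base 2577: x_0 = 2577^4605 mod 9211 = 3783. x_0 ∉ {1, 9210} and s = 1, so 2577 is a Miller–Rabin witness and 9211 is composite.
Base 5970: x_0 = 5970^4605 mod 9211 = 7614. x_0 ∉ {1, 9210} and s = 1, so 5970 is a Miller–Rabin witness and 9211 is composite.
Base 6957: x_0 = 6957^4605 mod 9211 = 3537. x_0 ∉ {1, 9210} and s = 1, so 6957 is a Miller–Rabin witness and 9211 is composite.
The smallest witness among the given bases is 2577.

2577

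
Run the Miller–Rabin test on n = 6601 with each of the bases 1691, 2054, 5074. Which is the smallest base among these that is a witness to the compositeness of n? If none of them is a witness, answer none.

n − 1 = 6600 = 2^3 · 825, so s = 3 and d = 825.
Base 1691: x_0 = 1691^825 mod 6601 = 1. x_0 = 1, so 1691 is not a witness.
Base 2054: x_0 = 2054^825 mod 6601 = 6600. x_0 = 6600 ≡ −1, so 2054 is not a witness.
Base 5074: x_0 = 5074^825 mod 6601 = 6600. x_0 = 6600 ≡ −1, so 5074 is not a witness.
No listed base is a witness for 6601.

none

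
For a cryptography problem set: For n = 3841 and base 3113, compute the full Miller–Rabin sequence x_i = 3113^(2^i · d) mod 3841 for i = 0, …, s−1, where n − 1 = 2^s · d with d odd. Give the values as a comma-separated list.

2141, 1568, 384, 1498, 860, 2128, 3686, 979

n − 1 = 3840 = 2^8 · 15, so s = 8 and d = 15.
x_0 = 3113^15 mod 3841 = 2141.
x_1 = 2141^2 mod 3841 = 1568.
x_2 = 1568^2 mod 3841 = 384.
x_3 = 384^2 mod 3841 = 1498.
x_4 = 1498^2 mod 3841 = 860.
x_5 = 860^2 mod 3841 = 2128.
x_6 = 2128^2 mod 3841 = 3686.
x_7 = 3686^2 mod 3841 = 979.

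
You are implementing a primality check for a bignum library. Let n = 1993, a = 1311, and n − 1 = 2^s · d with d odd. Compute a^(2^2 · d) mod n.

1992

n − 1 = 1992 = 2^3 · 249, so s = 3 and d = 249.
By repeated squaring, 1311^249 ≡ 1447 (mod 1993).
x_0 = 1447.
x_1 = 1447^2 mod 1993 = 1159.
x_2 = 1159^2 mod 1993 = 1992.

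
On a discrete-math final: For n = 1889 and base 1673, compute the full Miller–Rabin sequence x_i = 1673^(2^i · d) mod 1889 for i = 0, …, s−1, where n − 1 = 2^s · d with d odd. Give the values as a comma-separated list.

n − 1 = 1888 = 2^5 · 59, so s = 5 and d = 59.
x_0 = 1673^59 mod 1889 = 1143.
x_1 = 1143^2 mod 1889 = 1150.
x_2 = 1150^2 mod 1889 = 200.
x_3 = 200^2 mod 1889 = 331.
x_4 = 331^2 mod 1889 = 1888.

1143, 1150, 200, 331, 1888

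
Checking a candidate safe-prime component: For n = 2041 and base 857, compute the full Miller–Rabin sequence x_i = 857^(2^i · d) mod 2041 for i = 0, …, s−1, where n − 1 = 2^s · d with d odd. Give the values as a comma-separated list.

974, 1652, 287

n − 1 = 2040 = 2^3 · 255, so s = 3 and d = 255.
x_0 = 857^255 mod 2041 = 974.
x_1 = 974^2 mod 2041 = 1652.
x_2 = 1652^2 mod 2041 = 287.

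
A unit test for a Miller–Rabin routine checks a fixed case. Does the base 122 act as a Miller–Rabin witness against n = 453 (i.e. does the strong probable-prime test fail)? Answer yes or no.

yes

n − 1 = 452 = 2^2 · 113, so s = 2 and d = 113.
Repeated squaring mod 453: 122^1 ≡ 122, 122^2 ≡ 388, 122^4 ≡ 148, 122^8 ≡ 160, 122^16 ≡ 232, 122^32 ≡ 370, 122^64 ≡ 94.
113 = 64 + 32 + 16 + 1, so 122^113 ≡ 94·370·232·122 ≡ 179 (mod 453).
x_0 = 122^113 mod 453 = 179.
x_0 is neither 1 nor 452, so continue squaring.
x_1 = 179^2 mod 453 = 331.
Reached i = s−1 = 1 without hitting −1: 122 is a Miller–Rabin witness and 453 is composite.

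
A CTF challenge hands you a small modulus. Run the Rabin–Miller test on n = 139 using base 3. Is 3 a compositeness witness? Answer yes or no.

n − 1 = 138 = 2^1 · 69, so s = 1 and d = 69.
x_0 = 3^69 mod 139 = 138.
x_0 = 138 ≡ −1, so 3 is not a witness.

no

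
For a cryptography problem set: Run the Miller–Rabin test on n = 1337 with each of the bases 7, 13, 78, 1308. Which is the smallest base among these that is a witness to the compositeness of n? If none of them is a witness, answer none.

n − 1 = 1336 = 2^3 · 167, so s = 3 and d = 167.
Base 7: x_0 = 7^167 mod 1337 = 1288. x_0 is neither 1 nor 1336, so continue squaring. x_1 = 1288^2 mod 1337 = 1064. x_2 = 1064^2 mod 1337 = 994. Reached i = s−1 = 2 without hitting −1: 7 is a Miller–Rabin witness and 1337 is composite.
Base 13: x_0 = 13^167 mod 1337 = 272. x_0 is neither 1 nor 1336, so continue squaring. x_1 = 272^2 mod 1337 = 449. x_2 = 449^2 mod 1337 = 1051. Reached i = s−1 = 2 without hitting −1: 13 is a Miller–Rabin witness and 1337 is composite.
Base 78: x_0 = 78^167 mod 1337 = 967. x_0 is neither 1 nor 1336, so continue squaring. x_1 = 967^2 mod 1337 = 526. x_2 = 526^2 mod 1337 = 1254. Reached i = s−1 = 2 without hitting −1: 78 is a Miller–Rabin witness and 1337 is composite.
Base 1308: x_0 = 1308^167 mod 1337 = 363. x_0 is neither 1 nor 1336, so continue squaring. x_1 = 363^2 mod 1337 = 743. x_2 = 743^2 mod 1337 = 1205. Reached i = s−1 = 2 without hitting −1: 1308 is a Miller–Rabin witness and 1337 is composite.
The smallest witness among the given bases is 7.

7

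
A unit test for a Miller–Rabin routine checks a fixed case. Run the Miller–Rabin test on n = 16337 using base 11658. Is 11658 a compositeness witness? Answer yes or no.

n − 1 = 16336 = 2^4 · 1021, so s = 4 and d = 1021.
Repeated squaring mod 16337: 11658^1 ≡ 11658, 11658^2 ≡ 1461, 11658^4 ≡ 10711, 11658^8 ≡ 7107, 11658^16 ≡ 11782, 11658^32 ≡ 35, 11658^64 ≡ 1225, 11658^128 ≡ 13958, 11658^256 ≡ 7039, 11658^512 ≡ 13737.
1021 = 512 + 256 + 128 + 64 + 32 + 16 + 8 + 4 + 1, so 11658^1021 ≡ 13737·7039·13958·1225·35·11782·7107·10711·11658 ≡ 3753 (mod 16337).
x_0 = 11658^1021 mod 16337 = 3753.
x_0 is neither 1 nor 16336, so continue squaring.
x_1 = 3753^2 mod 16337 = 2515.
x_2 = 2515^2 mod 16337 = 2806.
x_3 = 2806^2 mod 16337 = 15539.
Reached i = s−1 = 3 without hitting −1: 11658 is a Miller–Rabin witness and 16337 is composite.

yes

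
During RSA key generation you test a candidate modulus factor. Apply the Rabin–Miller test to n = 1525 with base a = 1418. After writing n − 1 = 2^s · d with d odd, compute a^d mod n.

1193

n − 1 = 1524 = 2^2 · 381, so s = 2 and d = 381.
Repeated squaring mod 1525: 1418^1 ≡ 1418, 1418^2 ≡ 774, 1418^4 ≡ 1276, 1418^8 ≡ 1001, 1418^16 ≡ 76, 1418^32 ≡ 1201, 1418^64 ≡ 1276, 1418^128 ≡ 1001, 1418^256 ≡ 76.
381 = 256 + 64 + 32 + 16 + 8 + 4 + 1, so 1418^381 ≡ 76·1276·1201·76·1001·1276·1418 ≡ 1193 (mod 1525).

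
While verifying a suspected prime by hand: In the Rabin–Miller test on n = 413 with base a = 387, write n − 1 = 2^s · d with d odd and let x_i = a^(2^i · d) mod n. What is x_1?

n − 1 = 412 = 2^2 · 103, so s = 2 and d = 103.
By repeated squaring, 387^103 ≡ 219 (mod 413).
x_0 = 219.
x_1 = 219^2 mod 413 = 53.

53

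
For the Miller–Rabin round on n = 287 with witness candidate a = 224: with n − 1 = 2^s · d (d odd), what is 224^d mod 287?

70

n − 1 = 286 = 2^1 · 143, so s = 1 and d = 143.
224^143 mod 287 = 70.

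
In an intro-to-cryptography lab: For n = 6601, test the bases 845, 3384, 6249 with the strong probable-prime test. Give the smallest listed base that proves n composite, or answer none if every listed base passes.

3384

n − 1 = 6600 = 2^3 · 825, so s = 3 and d = 825.
Base 845: x_0 = 845^825 mod 6601 = 6600. x_0 = 6600 ≡ −1, so 845 is not a witness.
Base 3384: x_0 = 3384^825 mod 6601 = 1749. x_0 is neither 1 nor 6600, so continue squaring. x_1 = 1749^2 mod 6601 = 2738. x_2 = 2738^2 mod 6601 = 4509. Reached i = s−1 = 2 without hitting −1: 3384 is a Miller–Rabin witness and 6601 is composite.
Base 6249: x_0 = 6249^825 mod 6601 = 4647. x_0 is neither 1 nor 6600, so continue squaring. x_1 = 4647^2 mod 6601 = 2738. x_2 = 2738^2 mod 6601 = 4509. Reached i = s−1 = 2 without hitting −1: 6249 is a Miller–Rabin witness and 6601 is composite.
The smallest witness among the given bases is 3384.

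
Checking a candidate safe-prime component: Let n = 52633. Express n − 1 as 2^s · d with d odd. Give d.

Halving: 52632 → 26316 → 13158 → 6579; 6579 is odd.
So 52632 = 2^3 · 6579.

6579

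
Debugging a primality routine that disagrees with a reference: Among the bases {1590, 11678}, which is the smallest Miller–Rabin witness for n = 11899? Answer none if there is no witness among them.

n − 1 = 11898 = 2^1 · 5949, so s = 1 and d = 5949.
Base 1590: x_0 = 1590^5949 mod 11899 = 11898. x_0 = 11898 ≡ −1, so 1590 is not a witness.
Base 11678: x_0 = 11678^5949 mod 11899 = 11898. x_0 = 11898 ≡ −1, so 11678 is not a witness.
No listed base is a witness for 11899.

none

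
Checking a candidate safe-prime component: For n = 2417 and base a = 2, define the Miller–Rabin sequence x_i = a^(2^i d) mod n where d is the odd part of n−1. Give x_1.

592

n − 1 = 2416 = 2^4 · 151, so s = 4 and d = 151.
Repeated squaring mod 2417: 2^1 ≡ 2, 2^2 ≡ 4, 2^4 ≡ 16, 2^8 ≡ 256, 2^16 ≡ 277, 2^32 ≡ 1802, 2^64 ≡ 1173, 2^128 ≡ 656.
151 = 128 + 16 + 4 + 2 + 1, so 2^151 ≡ 656·277·16·4·2 ≡ 345 (mod 2417).
x_0 = 345.
x_1 = 345^2 mod 2417 = 592.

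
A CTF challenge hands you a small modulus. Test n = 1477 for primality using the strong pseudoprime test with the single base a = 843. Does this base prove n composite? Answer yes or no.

n − 1 = 1476 = 2^2 · 369, so s = 2 and d = 369.
x_0 = 843^369 mod 1477 = 1476.
x_0 = 1476 ≡ −1, so 843 is not a witness.

no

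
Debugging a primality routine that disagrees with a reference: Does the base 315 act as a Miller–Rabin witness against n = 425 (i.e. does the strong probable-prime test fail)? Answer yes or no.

n − 1 = 424 = 2^3 · 53, so s = 3 and d = 53.
x_0 = 315^53 mod 425 = 25.
x_0 is neither 1 nor 424, so continue squaring.
x_1 = 25^2 mod 425 = 200.
x_2 = 200^2 mod 425 = 50.
Reached i = s−1 = 2 without hitting −1: 315 is a Miller–Rabin witness and 425 is composite.

yes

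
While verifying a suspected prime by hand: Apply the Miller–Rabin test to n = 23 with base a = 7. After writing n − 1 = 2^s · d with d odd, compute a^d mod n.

n − 1 = 22 = 2^1 · 11, so s = 1 and d = 11.
Repeated squaring mod 23: 7^1 ≡ 7, 7^2 ≡ 3, 7^4 ≡ 9, 7^8 ≡ 12.
11 = 8 + 2 + 1, so 7^11 ≡ 12·3·7 ≡ 22 (mod 23).

22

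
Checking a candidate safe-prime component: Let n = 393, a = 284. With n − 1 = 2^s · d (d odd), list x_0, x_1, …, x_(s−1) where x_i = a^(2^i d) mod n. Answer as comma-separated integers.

n − 1 = 392 = 2^3 · 49, so s = 3 and d = 49.
x_0 = 284^49 mod 393 = 98.
x_1 = 98^2 mod 393 = 172.
x_2 = 172^2 mod 393 = 109.

98, 172, 109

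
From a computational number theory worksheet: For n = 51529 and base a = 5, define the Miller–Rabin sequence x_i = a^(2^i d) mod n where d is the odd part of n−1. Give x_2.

n − 1 = 51528 = 2^3 · 6441, so s = 3 and d = 6441.
Repeated squaring mod 51529: 5^1 ≡ 5, 5^2 ≡ 25, 5^4 ≡ 625, 5^8 ≡ 29922, 5^16 ≡ 9709, 5^32 ≡ 18140, 5^64 ≡ 46935, 5^128 ≡ 29475, 5^256 ≡ 48214, 5^512 ≡ 13548, 5^1024 ≡ 2006, 5^2048 ≡ 4774, 5^4096 ≡ 15258.
6441 = 4096 + 2048 + 256 + 32 + 8 + 1, so 5^6441 ≡ 15258·4774·48214·18140·29922·5 ≡ 29963 (mod 51529).
x_0 = 29963.
x_1 = 29963^2 mod 51529 = 43131.
x_2 = 43131^2 mod 51529 = 34732.

34732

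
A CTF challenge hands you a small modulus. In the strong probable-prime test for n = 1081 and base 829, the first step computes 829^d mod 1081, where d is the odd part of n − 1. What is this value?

438

n − 1 = 1080 = 2^3 · 135, so s = 3 and d = 135.
829^135 mod 1081 = 438.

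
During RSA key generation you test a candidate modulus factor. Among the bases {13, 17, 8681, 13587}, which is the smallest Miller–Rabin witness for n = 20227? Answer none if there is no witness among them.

n − 1 = 20226 = 2^1 · 10113, so s = 1 and d = 10113.
Base 13: x_0 = 13^10113 mod 20227 = 19800. x_0 ∉ {1, 20226} and s = 1, so 13 is a Miller–Rabin witness and 20227 is composite.
Base 17: x_0 = 17^10113 mod 20227 = 1289. x_0 ∉ {1, 20226} and s = 1, so 17 is a Miller–Rabin witness and 20227 is composite.
Base 8681: x_0 = 8681^10113 mod 20227 = 12457. x_0 ∉ {1, 20226} and s = 1, so 8681 is a Miller–Rabin witness and 20227 is composite.
Base 13587: x_0 = 13587^10113 mod 20227 = 16969. x_0 ∉ {1, 20226} and s = 1, so 13587 is a Miller–Rabin witness and 20227 is composite.
The smallest witness among the given bases is 13.

13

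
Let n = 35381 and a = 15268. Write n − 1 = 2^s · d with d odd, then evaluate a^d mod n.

9371

n − 1 = 35380 = 2^2 · 8845, so s = 2 and d = 8845.
By repeated squaring, 15268^8845 ≡ 9371 (mod 35381).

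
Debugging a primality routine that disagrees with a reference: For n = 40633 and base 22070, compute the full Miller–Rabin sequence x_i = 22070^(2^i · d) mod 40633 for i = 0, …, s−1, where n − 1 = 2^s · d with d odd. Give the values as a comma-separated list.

n − 1 = 40632 = 2^3 · 5079, so s = 3 and d = 5079.
x_0 = 22070^5079 mod 40633 = 19953.
x_1 = 19953^2 mod 40633 = 75.
x_2 = 75^2 mod 40633 = 5625.

19953, 75, 5625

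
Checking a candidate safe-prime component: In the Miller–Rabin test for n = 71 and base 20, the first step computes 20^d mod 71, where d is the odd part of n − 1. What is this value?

1

n − 1 = 70 = 2^1 · 35, so s = 1 and d = 35.
Repeated squaring mod 71: 20^1 ≡ 20, 20^2 ≡ 45, 20^4 ≡ 37, 20^8 ≡ 20, 20^16 ≡ 45, 20^32 ≡ 37.
35 = 32 + 2 + 1, so 20^35 ≡ 37·45·20 ≡ 1 (mod 71).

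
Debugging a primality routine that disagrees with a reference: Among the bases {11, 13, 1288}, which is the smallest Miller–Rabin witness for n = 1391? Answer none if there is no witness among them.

n − 1 = 1390 = 2^1 · 695, so s = 1 and d = 695.
Base 11: x_0 = 11^695 mod 1391 = 604. x_0 ∉ {1, 1390} and s = 1, so 11 is a Miller–Rabin witness and 1391 is composite.
Base 13: x_0 = 13^695 mod 1391 = 39. x_0 ∉ {1, 1390} and s = 1, so 13 is a Miller–Rabin witness and 1391 is composite.
Base 1288: x_0 = 1288^695 mod 1391 = 1314. x_0 ∉ {1, 1390} and s = 1, so 1288 is a Miller–Rabin witness and 1391 is composite.
The smallest witness among the given bases is 11.

11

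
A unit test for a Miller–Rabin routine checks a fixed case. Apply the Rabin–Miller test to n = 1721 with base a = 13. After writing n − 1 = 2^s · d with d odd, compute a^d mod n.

n − 1 = 1720 = 2^3 · 215, so s = 3 and d = 215.
By repeated squaring, 13^215 ≡ 232 (mod 1721).

232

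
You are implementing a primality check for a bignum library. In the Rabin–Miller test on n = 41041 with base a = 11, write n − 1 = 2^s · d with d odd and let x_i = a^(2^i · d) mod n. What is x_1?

n − 1 = 41040 = 2^4 · 2565, so s = 4 and d = 2565.
Repeated squaring mod 41041: 11^1 ≡ 11, 11^2 ≡ 121, 11^4 ≡ 14641, 11^8 ≡ 1738, 11^16 ≡ 24651, 11^32 ≡ 18755, 11^64 ≡ 28655, 11^128 ≡ 1738, 11^256 ≡ 24651, 11^512 ≡ 18755, 11^1024 ≡ 28655, 11^2048 ≡ 1738.
2565 = 2048 + 512 + 4 + 1, so 11^2565 ≡ 1738·18755·14641·11 ≡ 4103 (mod 41041).
x_0 = 4103.
x_1 = 4103^2 mod 41041 = 7799.

7799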